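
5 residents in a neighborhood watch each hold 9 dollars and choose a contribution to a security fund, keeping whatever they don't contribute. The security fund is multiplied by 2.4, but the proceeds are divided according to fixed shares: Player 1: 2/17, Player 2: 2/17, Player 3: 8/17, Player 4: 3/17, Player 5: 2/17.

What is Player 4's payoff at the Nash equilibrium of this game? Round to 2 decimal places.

For player j, contributing a unit is worthwhile iff 2.4 × (j's share) ≥ 1, i.e. iff j's share is at least 0.4167.
The only share above 0.4167 is Player 3's 8/17, contributing 9; the remaining 4 contribute 0. Total contributed: 9.
Player 4 keeps 9 and receives 2.4 × 9 × 3/17 = 3.81 from the security fund, for a payoff of 12.81.

12.81 dollars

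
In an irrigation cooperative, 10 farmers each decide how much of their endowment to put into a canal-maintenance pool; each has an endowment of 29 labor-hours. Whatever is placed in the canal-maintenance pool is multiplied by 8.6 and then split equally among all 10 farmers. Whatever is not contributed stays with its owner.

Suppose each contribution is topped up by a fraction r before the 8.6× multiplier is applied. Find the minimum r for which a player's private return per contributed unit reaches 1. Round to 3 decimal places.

0.163

With matching at rate r, one contributed unit becomes (1 + r) in the canal-maintenance pool and returns 8.6 × (1 + r) / 10 to the contributor.
Setting this equal to 1: 1 + r = 10/8.6 = 1.1628.
So the minimum matching rate is r = 1.1628 − 1 = 0.163.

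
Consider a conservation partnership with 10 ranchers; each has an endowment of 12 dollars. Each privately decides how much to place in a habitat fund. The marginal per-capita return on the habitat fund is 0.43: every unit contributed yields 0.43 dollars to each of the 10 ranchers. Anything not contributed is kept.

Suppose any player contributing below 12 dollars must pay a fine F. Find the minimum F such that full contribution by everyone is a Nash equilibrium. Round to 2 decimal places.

6.84 dollars

Given the others contribute fully, the best deviation is to contribute 0 (any partial contribution still incurs the fine and gives up units whose private return 0.43 is below 1).
Deviating from 12 to 0 saves 12 dollars but forfeits the deviator's share of the drop in the habitat fund: 0.43 × 12 = 5.16.
So the deviation gain is 12 − 5.16 = 6.84, and the fine must be at least 6.84 dollars to wipe it out.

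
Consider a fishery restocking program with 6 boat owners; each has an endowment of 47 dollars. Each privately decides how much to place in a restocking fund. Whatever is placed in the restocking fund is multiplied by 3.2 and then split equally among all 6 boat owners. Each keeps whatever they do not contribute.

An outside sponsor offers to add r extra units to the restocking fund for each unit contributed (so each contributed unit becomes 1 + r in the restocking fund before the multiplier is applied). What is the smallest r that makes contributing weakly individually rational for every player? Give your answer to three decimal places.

0.875

With matching at rate r, one contributed unit becomes (1 + r) in the restocking fund and returns 3.2 × (1 + r) / 6 to the contributor.
Setting this equal to 1: 1 + r = 6/3.2 = 1.8750.
So the minimum matching rate is r = 1.8750 − 1 = 0.875.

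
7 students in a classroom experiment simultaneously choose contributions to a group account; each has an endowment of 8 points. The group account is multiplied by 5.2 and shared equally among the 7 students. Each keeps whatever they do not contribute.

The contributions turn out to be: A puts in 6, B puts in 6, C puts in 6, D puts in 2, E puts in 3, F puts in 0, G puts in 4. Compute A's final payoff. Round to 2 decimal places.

22.06 points

Total contributed: 6 + 6 + 6 + 2 + 3 + 0 + 4 = 27.
Each receives 5.2 × 27 / 7 = 20.06 from the group account.
A keeps 8 − 6 = 2, so A's payoff is 2 + 20.06 = 22.06.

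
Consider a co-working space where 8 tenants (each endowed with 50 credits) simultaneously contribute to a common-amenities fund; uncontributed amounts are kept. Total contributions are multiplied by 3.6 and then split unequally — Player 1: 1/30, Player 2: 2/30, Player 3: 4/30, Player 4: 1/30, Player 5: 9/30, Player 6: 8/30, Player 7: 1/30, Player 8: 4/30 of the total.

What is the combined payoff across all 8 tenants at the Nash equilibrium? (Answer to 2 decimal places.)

For player j, contributing a unit is worthwhile iff 3.6 × (j's share) ≥ 1, i.e. iff j's share is at least 0.2778.
Only Player 5 (9/30) clears that bar, contributing 50; the remaining 7 contribute 0. Total contributed: 50.
The common-amenities fund pays out 3.6 × 50 = 180.00 in total (split across the unequal shares, but the aggregate is all that matters for the group sum).
The 7 free-riders keep 50 each, adding 350. Group total = 350 + 180.00 = 530.00.

530.00 credits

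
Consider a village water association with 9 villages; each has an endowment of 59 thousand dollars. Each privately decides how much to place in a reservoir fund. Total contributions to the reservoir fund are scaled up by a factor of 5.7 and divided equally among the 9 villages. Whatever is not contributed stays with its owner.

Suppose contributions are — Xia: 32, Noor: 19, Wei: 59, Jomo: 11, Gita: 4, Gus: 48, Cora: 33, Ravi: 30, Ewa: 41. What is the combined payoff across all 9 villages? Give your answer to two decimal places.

Total contributed: 32 + 19 + 59 + 11 + 4 + 48 + 33 + 30 + 41 = 277; total kept: 9 × 59 − 277 = 254.
The reservoir fund pays out 5.7 × 277 = 1578.90 in aggregate.
Group total = 254 + 1578.90 = 1832.90.

1832.90 thousand dollars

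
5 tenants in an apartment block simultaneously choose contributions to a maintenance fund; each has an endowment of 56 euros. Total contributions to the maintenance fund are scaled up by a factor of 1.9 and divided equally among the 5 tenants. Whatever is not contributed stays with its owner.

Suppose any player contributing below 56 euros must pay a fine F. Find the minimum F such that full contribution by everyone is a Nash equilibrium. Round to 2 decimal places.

Given the others contribute fully, the best deviation is to contribute 0 (any partial contribution still incurs the fine and gives up units whose private return 0.3800 is below 1).
Deviating from 56 to 0 saves 56 euros but forfeits the deviator's share of the drop in the maintenance fund: 1.9/5 × 56 = 21.28.
So the deviation gain is 56 − 21.28 = 34.72, and the fine must be at least 34.72 euros to wipe it out.

34.72 euros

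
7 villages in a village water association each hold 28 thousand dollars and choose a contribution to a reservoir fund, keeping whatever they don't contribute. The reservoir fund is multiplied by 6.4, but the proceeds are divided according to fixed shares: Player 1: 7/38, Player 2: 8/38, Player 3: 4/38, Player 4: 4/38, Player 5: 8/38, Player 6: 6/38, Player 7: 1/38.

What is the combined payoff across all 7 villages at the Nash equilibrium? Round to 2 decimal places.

Player j's private return per contributed unit is 6.4 × (j's share). Contributing is weakly dominant for j when that share is at least 1/6.4 = 0.1563, and contributing 0 is dominant otherwise.
Player 1, Player 2, Player 5 and Player 6 are above the threshold, contributing 28 each; the remaining 3 contribute 0. Total contributed: 112.
The reservoir fund pays out 6.4 × 112 = 716.80 in total (split across the unequal shares, but the aggregate is all that matters for the group sum).
The 3 free-riders keep 28 each, adding 84. Group total = 84 + 716.80 = 800.80.

800.80 thousand dollars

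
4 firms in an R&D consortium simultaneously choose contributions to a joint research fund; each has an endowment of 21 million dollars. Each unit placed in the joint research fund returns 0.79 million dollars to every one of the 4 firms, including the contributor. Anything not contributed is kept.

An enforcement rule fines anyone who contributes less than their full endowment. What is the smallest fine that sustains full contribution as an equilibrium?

Given the others contribute fully, the best deviation is to contribute 0 (any partial contribution still incurs the fine and gives up units whose private return 0.79 is below 1).
Deviating from 21 to 0 saves 21 million dollars but forfeits the deviator's share of the drop in the joint research fund: 0.79 × 21 = 16.59.
So the deviation gain is 21 − 16.59 = 4.41, and the fine must be at least 4.41 million dollars to wipe it out.

4.41 million dollars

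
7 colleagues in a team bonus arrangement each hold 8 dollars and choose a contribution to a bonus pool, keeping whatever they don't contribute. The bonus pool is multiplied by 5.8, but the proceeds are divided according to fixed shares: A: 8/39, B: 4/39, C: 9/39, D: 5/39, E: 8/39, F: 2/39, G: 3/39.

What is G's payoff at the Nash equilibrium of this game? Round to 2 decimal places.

A player with share s gets back 5.8·s per unit contributed, so full contribution is dominant for anyone with s > 1/5.8 = 0.1724 and zero contribution is dominant for anyone below.
The shares above 0.1724 belong to A, C and E, contributing 8 each; the remaining 4 contribute 0. Total contributed: 24.
G keeps 8 and receives 5.8 × 24 × 3/39 = 10.71 from the bonus pool, for a payoff of 18.71.

18.71 dollars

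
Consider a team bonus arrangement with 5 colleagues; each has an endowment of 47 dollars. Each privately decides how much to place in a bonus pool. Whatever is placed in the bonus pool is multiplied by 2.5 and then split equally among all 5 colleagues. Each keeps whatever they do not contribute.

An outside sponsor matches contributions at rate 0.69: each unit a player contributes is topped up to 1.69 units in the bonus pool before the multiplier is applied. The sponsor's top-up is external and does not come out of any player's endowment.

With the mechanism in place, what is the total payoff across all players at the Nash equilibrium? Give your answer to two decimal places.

235.00 dollars

The effective private return is 2.5 × 1.69 / 5 = 0.8450, which is still under 1, so the mechanism doesn't change anyone's dominant strategy: zero contribution.
Everyone keeps their endowment and the group total is 5 × 47 = 235.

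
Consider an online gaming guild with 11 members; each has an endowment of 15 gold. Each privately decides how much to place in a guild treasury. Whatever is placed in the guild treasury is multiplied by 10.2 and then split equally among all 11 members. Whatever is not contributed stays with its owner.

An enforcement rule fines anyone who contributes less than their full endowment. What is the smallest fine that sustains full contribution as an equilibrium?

Given the others contribute fully, the best deviation is to contribute 0 (any partial contribution still incurs the fine and gives up units whose private return 0.9273 is below 1).
Deviating from 15 to 0 saves 15 gold but forfeits the deviator's share of the drop in the guild treasury: 10.2/11 × 15 = 13.91.
So the deviation gain is 15 − 13.91 = 1.09, and the fine must be at least 1.09 gold to wipe it out.

1.09 gold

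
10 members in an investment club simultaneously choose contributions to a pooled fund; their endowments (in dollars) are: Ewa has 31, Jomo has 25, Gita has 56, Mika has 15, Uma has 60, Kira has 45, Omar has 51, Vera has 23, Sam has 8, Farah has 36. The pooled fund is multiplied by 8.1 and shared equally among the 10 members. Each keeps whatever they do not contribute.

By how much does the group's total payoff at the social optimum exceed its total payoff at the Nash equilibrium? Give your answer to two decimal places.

2485.00 dollars

The private return per contributed unit is 8.1/10 = 0.8100 < 1 for every player regardless of endowment, so the Nash equilibrium is zero contribution and the group total is Σ E_j = 31 + 25 + 56 + 15 + 60 + 45 + 51 + 23 + 8 + 36 = 350.
Each contributed unit returns 8.100 to the group, so the social optimum is full contribution by everyone: group total = 8.100 × 350 = 2835.00.
Efficiency loss = (8.100 − 1) × 350 = 2485.00.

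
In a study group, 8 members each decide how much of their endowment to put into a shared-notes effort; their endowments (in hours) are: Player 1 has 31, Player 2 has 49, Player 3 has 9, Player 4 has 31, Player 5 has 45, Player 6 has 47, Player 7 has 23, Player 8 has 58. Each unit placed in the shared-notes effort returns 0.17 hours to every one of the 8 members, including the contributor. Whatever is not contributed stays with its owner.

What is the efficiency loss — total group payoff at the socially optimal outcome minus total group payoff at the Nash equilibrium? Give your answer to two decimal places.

105.48 hours

The private return per contributed unit is 0.17 < 1 for everyone, so the Nash equilibrium is zero contribution and the group total is Σ E_j = 31 + 49 + 9 + 31 + 45 + 47 + 23 + 58 = 293.
Each contributed unit returns 1.360 to the group, so the social optimum is full contribution by everyone: group total = 1.360 × 293 = 398.48.
Efficiency loss = (1.360 − 1) × 293 = 105.48.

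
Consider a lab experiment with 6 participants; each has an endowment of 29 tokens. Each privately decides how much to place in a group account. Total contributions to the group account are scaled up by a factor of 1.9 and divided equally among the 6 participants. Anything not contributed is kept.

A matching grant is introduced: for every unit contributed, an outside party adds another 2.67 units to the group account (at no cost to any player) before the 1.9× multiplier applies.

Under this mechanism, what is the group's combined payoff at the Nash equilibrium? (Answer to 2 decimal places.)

Under the mechanism each unit contributed yields 1.9 × 3.67 / 6 = 1.1622 back to its contributor per unit of net cost, which exceeds 1, making full contribution the dominant choice for everyone.
At the Nash equilibrium everyone contributes 29. Group total payoff = 1.9 × 3.67 × 174 = 1213.30.

1213.30 tokens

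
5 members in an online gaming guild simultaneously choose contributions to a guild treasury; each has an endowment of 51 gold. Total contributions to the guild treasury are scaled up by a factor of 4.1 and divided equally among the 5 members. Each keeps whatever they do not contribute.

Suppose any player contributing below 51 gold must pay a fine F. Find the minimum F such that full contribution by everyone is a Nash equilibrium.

9.18 gold

Given the others contribute fully, the best deviation is to contribute 0 (any partial contribution still incurs the fine and gives up units whose private return 0.8200 is below 1).
Deviating from 51 to 0 saves 51 gold but forfeits the deviator's share of the drop in the guild treasury: 4.1/5 × 51 = 41.82.
So the deviation gain is 51 − 41.82 = 9.18, and the fine must be at least 9.18 gold to wipe it out.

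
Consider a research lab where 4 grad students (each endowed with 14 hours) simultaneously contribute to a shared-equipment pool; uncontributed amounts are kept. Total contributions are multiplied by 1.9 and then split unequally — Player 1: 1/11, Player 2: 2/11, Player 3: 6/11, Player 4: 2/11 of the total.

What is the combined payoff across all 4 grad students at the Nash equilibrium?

For player j, contributing a unit is worthwhile iff 1.9 × (j's share) ≥ 1, i.e. iff j's share is at least 0.5263.
The only share above 0.5263 is Player 3's 6/11, contributing 14; the remaining 3 contribute 0. Total contributed: 14.
The shared-equipment pool pays out 1.9 × 14 = 26.60 in total (split across the unequal shares, but the aggregate is all that matters for the group sum).
The 3 free-riders keep 14 each, adding 42. Group total = 42 + 26.60 = 68.60.

68.60 hours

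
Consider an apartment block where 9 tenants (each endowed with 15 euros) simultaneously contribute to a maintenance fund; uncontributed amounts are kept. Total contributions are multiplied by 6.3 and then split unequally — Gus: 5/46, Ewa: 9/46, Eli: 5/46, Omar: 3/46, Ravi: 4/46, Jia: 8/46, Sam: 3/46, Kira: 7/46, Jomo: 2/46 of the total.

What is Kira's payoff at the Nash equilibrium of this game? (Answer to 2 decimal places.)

Each unit j contributes comes back to j as 6.3 × (j's share), so j prefers to contribute only if that share exceeds 1/6.3 = 0.1587; otherwise keeping the unit dominates.
Ewa and Jia are above the threshold, contributing 15 each; the remaining 7 contribute 0. Total contributed: 30.
Kira keeps 15 and receives 6.3 × 30 × 7/46 = 28.76 from the maintenance fund, for a payoff of 43.76.

43.76 euros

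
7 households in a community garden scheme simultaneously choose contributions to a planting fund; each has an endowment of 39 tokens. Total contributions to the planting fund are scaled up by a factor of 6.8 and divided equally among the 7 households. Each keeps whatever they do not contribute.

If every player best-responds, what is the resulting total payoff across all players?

Each contributed unit returns 6.8/7 = 0.9714 to its contributor — below 1 — so contributing 0 is dominant for every player. At the Nash equilibrium everyone keeps their 39, and the group total is 7 × 39 = 273.

273.00 tokens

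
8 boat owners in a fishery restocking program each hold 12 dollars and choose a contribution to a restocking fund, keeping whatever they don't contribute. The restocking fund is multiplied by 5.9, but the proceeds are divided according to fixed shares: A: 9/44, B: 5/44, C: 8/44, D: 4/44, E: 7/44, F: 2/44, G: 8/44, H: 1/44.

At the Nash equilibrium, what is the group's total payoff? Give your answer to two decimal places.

For player j, contributing a unit is worthwhile iff 5.9 × (j's share) ≥ 1, i.e. iff j's share is at least 0.1695.
A, C and G clear that bar, contributing 12 each; the remaining 5 contribute 0. Total contributed: 36.
The restocking fund pays out 5.9 × 36 = 212.40 in total (split across the unequal shares, but the aggregate is all that matters for the group sum).
The 5 free-riders keep 12 each, adding 60. Group total = 60 + 212.40 = 272.40.

272.40 dollars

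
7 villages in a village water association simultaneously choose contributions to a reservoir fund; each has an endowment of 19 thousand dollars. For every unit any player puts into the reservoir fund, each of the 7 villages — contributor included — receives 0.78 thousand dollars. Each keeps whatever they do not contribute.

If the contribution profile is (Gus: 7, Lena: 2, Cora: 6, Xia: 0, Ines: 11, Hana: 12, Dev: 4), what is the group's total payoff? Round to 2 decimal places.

320.32 thousand dollars

Total contributed: 7 + 2 + 6 + 0 + 11 + 12 + 4 = 42; total kept: 7 × 19 − 42 = 91.
The reservoir fund pays out 0.78 × 7 × 42 = 229.32 in aggregate.
Group total = 91 + 229.32 = 320.32.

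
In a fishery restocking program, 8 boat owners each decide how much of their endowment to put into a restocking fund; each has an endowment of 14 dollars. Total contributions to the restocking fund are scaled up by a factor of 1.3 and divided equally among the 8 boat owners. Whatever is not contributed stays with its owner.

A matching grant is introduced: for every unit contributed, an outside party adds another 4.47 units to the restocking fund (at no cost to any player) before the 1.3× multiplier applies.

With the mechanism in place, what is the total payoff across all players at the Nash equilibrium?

112.00 dollars

Even with the mechanism, each unit contributed returns only 1.3 × 5.47 / 8 = 0.8889 per unit of net cost, so contributing nothing is still dominant.
Everyone keeps their endowment and the group total is 8 × 14 = 112.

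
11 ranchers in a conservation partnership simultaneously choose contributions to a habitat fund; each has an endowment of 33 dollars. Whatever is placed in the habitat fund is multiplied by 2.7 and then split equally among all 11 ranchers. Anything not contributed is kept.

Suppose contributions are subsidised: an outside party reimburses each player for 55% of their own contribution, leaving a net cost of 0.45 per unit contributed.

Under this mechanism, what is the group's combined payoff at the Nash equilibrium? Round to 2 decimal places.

The effective private return is (2.7/11) / 0.45 = 0.5455, which is still under 1, so the mechanism doesn't change anyone's dominant strategy: zero contribution.
Everyone keeps their endowment and the group total is 11 × 33 = 363.

363.00 dollars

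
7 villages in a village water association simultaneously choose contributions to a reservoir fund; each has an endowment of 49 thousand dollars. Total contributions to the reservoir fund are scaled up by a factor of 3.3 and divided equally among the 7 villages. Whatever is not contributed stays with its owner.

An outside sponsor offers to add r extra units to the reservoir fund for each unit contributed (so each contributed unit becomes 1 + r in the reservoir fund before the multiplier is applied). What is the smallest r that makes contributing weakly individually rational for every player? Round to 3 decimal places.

1.121

With matching at rate r, one contributed unit becomes (1 + r) in the reservoir fund and returns 3.3 × (1 + r) / 7 to the contributor.
Setting this equal to 1: 1 + r = 7/3.3 = 2.1212.
So the minimum matching rate is r = 2.1212 − 1 = 1.121.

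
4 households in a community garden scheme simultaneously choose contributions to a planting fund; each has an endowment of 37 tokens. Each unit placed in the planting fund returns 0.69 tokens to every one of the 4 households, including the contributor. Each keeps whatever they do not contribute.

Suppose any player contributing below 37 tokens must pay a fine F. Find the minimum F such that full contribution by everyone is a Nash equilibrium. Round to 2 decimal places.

Given the others contribute fully, the best deviation is to contribute 0 (any partial contribution still incurs the fine and gives up units whose private return 0.69 is below 1).
Deviating from 37 to 0 saves 37 tokens but forfeits the deviator's share of the drop in the planting fund: 0.69 × 37 = 25.53.
So the deviation gain is 37 − 25.53 = 11.47, and the fine must be at least 11.47 tokens to wipe it out.

11.47 tokens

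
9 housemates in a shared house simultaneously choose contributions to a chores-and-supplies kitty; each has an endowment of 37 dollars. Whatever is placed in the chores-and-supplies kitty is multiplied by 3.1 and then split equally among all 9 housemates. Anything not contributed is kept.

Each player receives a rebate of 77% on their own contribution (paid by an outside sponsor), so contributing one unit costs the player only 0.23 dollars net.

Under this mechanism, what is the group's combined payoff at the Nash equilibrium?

The effective private return per unit is now (3.1/9) / 0.23 = 1.4976 > 1, so every player's dominant strategy flips to full contribution.
At the Nash equilibrium everyone contributes 37. Group total payoff = 9 × (37 × 0.77 + 3.1 × 37) = 1288.71.

1288.71 dollars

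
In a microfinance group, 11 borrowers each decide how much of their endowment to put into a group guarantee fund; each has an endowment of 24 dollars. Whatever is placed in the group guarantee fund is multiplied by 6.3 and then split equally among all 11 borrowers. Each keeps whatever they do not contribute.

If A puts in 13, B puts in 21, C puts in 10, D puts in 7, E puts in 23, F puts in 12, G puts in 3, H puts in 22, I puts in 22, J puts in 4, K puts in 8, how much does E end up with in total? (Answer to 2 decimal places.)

Total contributed: 13 + 21 + 10 + 7 + 23 + 12 + 3 + 22 + 22 + 4 + 8 = 145.
Each receives 6.3 × 145 / 11 = 83.05 from the group guarantee fund.
E keeps 24 − 23 = 1, so E's payoff is 1 + 83.05 = 84.05.

84.05 dollars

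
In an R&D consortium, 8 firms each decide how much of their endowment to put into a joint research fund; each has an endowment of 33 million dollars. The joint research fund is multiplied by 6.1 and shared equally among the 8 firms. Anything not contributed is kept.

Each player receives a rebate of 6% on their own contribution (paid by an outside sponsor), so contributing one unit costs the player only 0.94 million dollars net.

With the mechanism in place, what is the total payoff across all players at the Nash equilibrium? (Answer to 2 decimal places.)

Even with the mechanism, each unit contributed returns only (6.1/8) / 0.94 = 0.8112 per unit of net cost, so contributing nothing is still dominant.
Everyone keeps their endowment and the group total is 8 × 33 = 264.

264.00 million dollars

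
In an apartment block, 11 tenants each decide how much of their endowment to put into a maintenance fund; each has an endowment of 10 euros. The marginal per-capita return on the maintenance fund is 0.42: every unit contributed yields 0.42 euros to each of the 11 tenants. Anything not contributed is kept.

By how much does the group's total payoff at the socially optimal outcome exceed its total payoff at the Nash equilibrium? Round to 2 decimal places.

398.20 euros

The private return per contributed unit is 0.42 < 1, so contributing 0 is dominant for every player. At the Nash equilibrium everyone keeps their 10, and the group total is 11 × 10 = 110.
Each contributed unit returns 4.620 to the group as a whole (0.42 to each of 11 players), which exceeds 1, so the social optimum is full contribution: group total = 4.620 × 110 = 508.20.
Efficiency loss = 508.20 − 110 = 398.20.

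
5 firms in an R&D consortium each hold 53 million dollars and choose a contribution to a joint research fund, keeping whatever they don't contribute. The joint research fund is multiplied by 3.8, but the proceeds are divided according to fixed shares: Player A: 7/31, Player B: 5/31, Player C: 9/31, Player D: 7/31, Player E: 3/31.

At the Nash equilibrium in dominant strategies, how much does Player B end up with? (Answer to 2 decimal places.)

85.48 million dollars

Each unit j contributes comes back to j as 3.8 × (j's share), so j prefers to contribute only if that share exceeds 1/3.8 = 0.2632; otherwise keeping the unit dominates.
The only share above 0.2632 is Player C's 9/31, contributing 53; the remaining 4 contribute 0. Total contributed: 53.
Player B keeps 53 and receives 3.8 × 53 × 5/31 = 32.48 from the joint research fund, for a payoff of 85.48.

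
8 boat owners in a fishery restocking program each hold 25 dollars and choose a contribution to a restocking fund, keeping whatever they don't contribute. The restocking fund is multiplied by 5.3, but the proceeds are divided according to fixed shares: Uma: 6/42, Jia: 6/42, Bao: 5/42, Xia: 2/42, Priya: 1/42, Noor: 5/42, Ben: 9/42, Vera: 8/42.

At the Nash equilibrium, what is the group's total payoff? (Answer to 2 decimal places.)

415.00 dollars

Each unit j contributes comes back to j as 5.3 × (j's share), so j prefers to contribute only if that share exceeds 1/5.3 = 0.1887; otherwise keeping the unit dominates.
The shares above 0.1887 belong to Ben and Vera, contributing 25 each; the remaining 6 contribute 0. Total contributed: 50.
The restocking fund pays out 5.3 × 50 = 265.00 in total (split across the unequal shares, but the aggregate is all that matters for the group sum).
The 6 free-riders keep 25 each, adding 150. Group total = 150 + 265.00 = 415.00.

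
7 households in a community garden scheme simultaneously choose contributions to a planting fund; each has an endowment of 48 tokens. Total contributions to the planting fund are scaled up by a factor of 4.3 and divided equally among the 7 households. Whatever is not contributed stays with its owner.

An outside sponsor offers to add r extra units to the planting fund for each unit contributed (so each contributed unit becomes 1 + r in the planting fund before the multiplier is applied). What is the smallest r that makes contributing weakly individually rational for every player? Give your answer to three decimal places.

0.628

With matching at rate r, one contributed unit becomes (1 + r) in the planting fund and returns 4.3 × (1 + r) / 7 to the contributor.
Setting this equal to 1: 1 + r = 7/4.3 = 1.6279.
So the minimum matching rate is r = 1.6279 − 1 = 0.628.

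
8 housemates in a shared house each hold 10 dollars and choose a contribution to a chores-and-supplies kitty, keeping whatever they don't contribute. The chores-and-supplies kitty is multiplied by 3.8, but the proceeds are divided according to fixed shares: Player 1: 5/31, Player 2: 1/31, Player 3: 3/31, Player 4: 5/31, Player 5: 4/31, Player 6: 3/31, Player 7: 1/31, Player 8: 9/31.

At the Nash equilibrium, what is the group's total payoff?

Each unit j contributes comes back to j as 3.8 × (j's share), so j prefers to contribute only if that share exceeds 1/3.8 = 0.2632; otherwise keeping the unit dominates.
The only share above 0.2632 is Player 8's 9/31, contributing 10; the remaining 7 contribute 0. Total contributed: 10.
The chores-and-supplies kitty pays out 3.8 × 10 = 38.00 in total (split across the unequal shares, but the aggregate is all that matters for the group sum).
The 7 free-riders keep 10 each, adding 70. Group total = 70 + 38.00 = 108.00.

108.00 dollars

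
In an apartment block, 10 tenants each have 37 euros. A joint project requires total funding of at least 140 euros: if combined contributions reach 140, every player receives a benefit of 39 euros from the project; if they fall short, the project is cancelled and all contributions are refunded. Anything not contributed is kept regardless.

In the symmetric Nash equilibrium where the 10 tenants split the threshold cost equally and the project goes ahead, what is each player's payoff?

Equal share of the threshold: 140/10 = 14.
At this profile no one gains by cutting their contribution: any cut drops the total below 140, the project is cancelled, contributions are refunded, and the deviator ends with 37, which is less than 37 − 14 + 39 = 62. Contributing more than 14 just wastes the excess. So contributing exactly 14 is a best response.
Each player's payoff: 37 − 14 + 39 = 62.

62 euros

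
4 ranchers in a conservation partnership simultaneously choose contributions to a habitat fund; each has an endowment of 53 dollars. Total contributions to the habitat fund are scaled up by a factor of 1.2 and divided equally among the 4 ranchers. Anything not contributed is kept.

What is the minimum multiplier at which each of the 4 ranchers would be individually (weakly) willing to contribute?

4

A contributed unit returns (multiplier)/4 to its contributor.
This reaches 1 exactly when the multiplier is 4.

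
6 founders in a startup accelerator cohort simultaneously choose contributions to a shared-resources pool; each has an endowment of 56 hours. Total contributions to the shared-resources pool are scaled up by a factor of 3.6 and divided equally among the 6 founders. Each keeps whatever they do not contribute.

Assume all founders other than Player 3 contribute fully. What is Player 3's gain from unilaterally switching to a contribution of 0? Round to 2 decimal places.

22.40 hours

Switching from a contribution of 56 to 0 lets Player 3 keep an extra 56 hours, but lowers the shared-resources pool by 56, which costs Player 3 their own share of that drop: 3.6/6 × 56 = 33.60.
Net gain = 56 − 33.60 = 22.40. The private return per contributed unit (0.6000) is below 1, so free-riding is indeed the best response regardless of what the others do.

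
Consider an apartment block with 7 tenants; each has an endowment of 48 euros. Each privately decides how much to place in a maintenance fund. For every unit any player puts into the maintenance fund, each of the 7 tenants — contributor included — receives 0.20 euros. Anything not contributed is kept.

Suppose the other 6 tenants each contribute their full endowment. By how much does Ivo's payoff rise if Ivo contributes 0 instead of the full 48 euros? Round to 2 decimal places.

Switching from a contribution of 48 to 0 lets Ivo keep an extra 48 euros, but lowers the maintenance fund by 48, which costs Ivo their own share of that drop: 0.20 × 48 = 9.60.
Net gain = 48 − 9.60 = 38.40. The private return per contributed unit (0.20) is below 1, so free-riding is indeed the best response regardless of what the others do.

38.40 euros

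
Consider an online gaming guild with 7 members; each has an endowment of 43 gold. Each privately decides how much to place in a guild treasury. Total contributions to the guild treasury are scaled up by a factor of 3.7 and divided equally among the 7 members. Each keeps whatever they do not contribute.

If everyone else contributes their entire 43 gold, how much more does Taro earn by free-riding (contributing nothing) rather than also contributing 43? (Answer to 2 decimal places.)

Switching from a contribution of 43 to 0 lets Taro keep an extra 43 gold, but lowers the guild treasury by 43, which costs Taro their own share of that drop: 3.7/7 × 43 = 22.73.
Net gain = 43 − 22.73 = 20.27. The private return per contributed unit (0.5286) is below 1, so free-riding is indeed the best response regardless of what the others do.

20.27 gold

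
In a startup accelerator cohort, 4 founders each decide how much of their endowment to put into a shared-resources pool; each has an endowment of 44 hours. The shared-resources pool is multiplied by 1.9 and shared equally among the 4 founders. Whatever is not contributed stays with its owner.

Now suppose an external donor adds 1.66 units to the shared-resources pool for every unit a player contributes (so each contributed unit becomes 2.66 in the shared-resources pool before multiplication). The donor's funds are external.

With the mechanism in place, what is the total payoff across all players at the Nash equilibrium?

889.50 hours

The effective private return per unit is now 1.9 × 2.66 / 4 = 1.2635 > 1, so every player's dominant strategy flips to full contribution.
At the Nash equilibrium everyone contributes 44. Group total payoff = 1.9 × 2.66 × 176 = 889.50.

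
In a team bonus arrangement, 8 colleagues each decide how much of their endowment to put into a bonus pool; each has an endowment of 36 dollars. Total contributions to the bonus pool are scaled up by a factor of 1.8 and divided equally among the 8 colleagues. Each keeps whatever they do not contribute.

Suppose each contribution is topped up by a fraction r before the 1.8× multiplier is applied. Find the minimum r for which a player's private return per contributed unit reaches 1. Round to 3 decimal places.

With matching at rate r, one contributed unit becomes (1 + r) in the bonus pool and returns 1.8 × (1 + r) / 8 to the contributor.
Setting this equal to 1: 1 + r = 8/1.8 = 4.4444.
So the minimum matching rate is r = 4.4444 − 1 = 3.444.

3.444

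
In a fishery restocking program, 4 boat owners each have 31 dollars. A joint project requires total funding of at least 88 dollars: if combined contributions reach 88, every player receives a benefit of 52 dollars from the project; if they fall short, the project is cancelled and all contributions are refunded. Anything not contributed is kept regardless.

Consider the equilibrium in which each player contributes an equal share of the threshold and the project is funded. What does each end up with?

Equal share of the threshold: 88/4 = 22.
At this profile no one gains by cutting their contribution: any cut drops the total below 88, the project is cancelled, contributions are refunded, and the deviator ends with 31, which is less than 31 − 22 + 52 = 61. Contributing more than 22 just wastes the excess. So contributing exactly 22 is a best response.
Each player's payoff: 31 − 22 + 52 = 61.

61 dollars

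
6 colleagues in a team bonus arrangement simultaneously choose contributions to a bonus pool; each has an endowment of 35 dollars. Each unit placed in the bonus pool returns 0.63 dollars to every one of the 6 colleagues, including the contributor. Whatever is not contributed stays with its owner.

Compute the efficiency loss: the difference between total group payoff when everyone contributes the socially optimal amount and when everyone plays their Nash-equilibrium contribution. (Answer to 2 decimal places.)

The private return per contributed unit is 0.63 < 1, so contributing 0 is dominant for every player. At the Nash equilibrium everyone keeps their 35, and the group total is 6 × 35 = 210.
Each contributed unit returns 3.780 to the group as a whole (0.63 to each of 6 players), which exceeds 1, so the social optimum is full contribution: group total = 3.780 × 210 = 793.80.
Efficiency loss = 793.80 − 210 = 583.80.

583.80 dollars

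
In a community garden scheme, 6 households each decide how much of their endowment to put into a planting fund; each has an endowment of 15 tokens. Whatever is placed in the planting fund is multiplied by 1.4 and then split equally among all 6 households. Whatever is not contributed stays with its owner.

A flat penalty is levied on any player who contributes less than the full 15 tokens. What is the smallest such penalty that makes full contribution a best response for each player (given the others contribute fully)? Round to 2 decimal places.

Given the others contribute fully, the best deviation is to contribute 0 (any partial contribution still incurs the fine and gives up units whose private return 0.2333 is below 1).
Deviating from 15 to 0 saves 15 tokens but forfeits the deviator's share of the drop in the planting fund: 1.4/6 × 15 = 3.50.
So the deviation gain is 15 − 3.50 = 11.50, and the fine must be at least 11.50 tokens to wipe it out.

11.50 tokens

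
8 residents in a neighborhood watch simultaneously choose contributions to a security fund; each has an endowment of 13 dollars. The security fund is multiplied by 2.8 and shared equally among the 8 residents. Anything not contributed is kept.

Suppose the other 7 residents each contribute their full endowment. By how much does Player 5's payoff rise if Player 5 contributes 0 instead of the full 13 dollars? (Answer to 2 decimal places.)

Switching from a contribution of 13 to 0 lets Player 5 keep an extra 13 dollars, but lowers the security fund by 13, which costs Player 5 their own share of that drop: 2.8/8 × 13 = 4.55.
Net gain = 13 − 4.55 = 8.45. The private return per contributed unit (0.3500) is below 1, so free-riding is indeed the best response regardless of what the others do.

8.45 dollars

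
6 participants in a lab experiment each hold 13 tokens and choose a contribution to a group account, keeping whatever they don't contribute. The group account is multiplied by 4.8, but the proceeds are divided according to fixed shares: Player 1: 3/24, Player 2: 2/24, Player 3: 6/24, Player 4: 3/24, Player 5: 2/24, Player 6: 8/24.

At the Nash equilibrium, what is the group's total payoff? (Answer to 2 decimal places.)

Each unit j contributes comes back to j as 4.8 × (j's share), so j prefers to contribute only if that share exceeds 1/4.8 = 0.2083; otherwise keeping the unit dominates.
Player 3 and Player 6 are above the threshold, contributing 13 each; the remaining 4 contribute 0. Total contributed: 26.
The group account pays out 4.8 × 26 = 124.80 in total (split across the unequal shares, but the aggregate is all that matters for the group sum).
The 4 free-riders keep 13 each, adding 52. Group total = 52 + 124.80 = 176.80.

176.80 tokens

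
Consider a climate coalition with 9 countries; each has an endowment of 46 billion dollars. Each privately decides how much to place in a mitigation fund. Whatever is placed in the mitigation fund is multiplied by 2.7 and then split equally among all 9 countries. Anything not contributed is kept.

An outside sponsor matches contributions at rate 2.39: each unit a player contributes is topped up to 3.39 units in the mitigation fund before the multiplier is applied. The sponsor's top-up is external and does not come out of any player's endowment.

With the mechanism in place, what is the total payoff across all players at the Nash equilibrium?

3789.34 billion dollars

The effective private return per unit is now 2.7 × 3.39 / 9 = 1.0170 > 1, so every player's dominant strategy flips to full contribution.
At the Nash equilibrium everyone contributes 46. Group total payoff = 2.7 × 3.39 × 414 = 3789.34.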